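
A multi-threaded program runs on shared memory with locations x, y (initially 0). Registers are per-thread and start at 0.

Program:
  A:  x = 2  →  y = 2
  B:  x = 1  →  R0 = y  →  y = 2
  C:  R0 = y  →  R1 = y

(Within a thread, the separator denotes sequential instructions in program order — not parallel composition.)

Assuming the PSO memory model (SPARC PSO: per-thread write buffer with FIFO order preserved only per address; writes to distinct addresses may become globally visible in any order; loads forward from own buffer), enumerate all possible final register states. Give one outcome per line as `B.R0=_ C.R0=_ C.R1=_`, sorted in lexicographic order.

outcome vector order: (B.R0,C.R0,C.R1)
|PSO outcomes| = 6

B.R0=0 C.R0=0 C.R1=0
B.R0=0 C.R0=0 C.R1=2
B.R0=0 C.R0=2 C.R1=2
B.R0=2 C.R0=0 C.R1=0
B.R0=2 C.R0=0 C.R1=2
B.R0=2 C.R0=2 C.R1=2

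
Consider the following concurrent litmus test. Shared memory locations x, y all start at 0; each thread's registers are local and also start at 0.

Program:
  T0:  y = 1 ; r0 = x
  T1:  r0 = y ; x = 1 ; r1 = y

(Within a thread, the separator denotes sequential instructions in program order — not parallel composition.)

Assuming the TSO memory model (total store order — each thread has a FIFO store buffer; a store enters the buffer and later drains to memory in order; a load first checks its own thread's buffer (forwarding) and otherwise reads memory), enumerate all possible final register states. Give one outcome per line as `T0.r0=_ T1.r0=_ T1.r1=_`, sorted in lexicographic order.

outcome vector order: (T0.r0,T1.r0,T1.r1)
|TSO outcomes| = 6

T0.r0=0 T1.r0=0 T1.r1=0
T0.r0=0 T1.r0=0 T1.r1=1
T0.r0=0 T1.r0=1 T1.r1=1
T0.r0=1 T1.r0=0 T1.r1=0
T0.r0=1 T1.r0=0 T1.r1=1
T0.r0=1 T1.r0=1 T1.r1=1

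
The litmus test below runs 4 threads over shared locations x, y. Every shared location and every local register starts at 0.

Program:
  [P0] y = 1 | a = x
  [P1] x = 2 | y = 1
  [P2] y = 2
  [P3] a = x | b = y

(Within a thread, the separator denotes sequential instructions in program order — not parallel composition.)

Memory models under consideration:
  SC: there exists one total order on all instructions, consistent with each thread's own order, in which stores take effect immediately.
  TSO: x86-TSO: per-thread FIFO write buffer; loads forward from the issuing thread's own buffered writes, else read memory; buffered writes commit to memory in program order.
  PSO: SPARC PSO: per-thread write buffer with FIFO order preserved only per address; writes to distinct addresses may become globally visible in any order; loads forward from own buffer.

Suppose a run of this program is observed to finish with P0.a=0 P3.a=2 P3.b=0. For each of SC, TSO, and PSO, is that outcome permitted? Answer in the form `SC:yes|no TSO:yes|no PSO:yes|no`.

outcome vector order: (P0.a,P3.a,P3.b)
SC (11): 000 001 002 021 022 200 201 202 220 221 222
TSO (12): 000 001 002 020 021 022 200 201 202 220 221 222
PSO (12): 000 001 002 020 021 022 200 201 202 220 221 222
target 020 ∈ {TSO,PSO}

SC:no TSO:yes PSO:yes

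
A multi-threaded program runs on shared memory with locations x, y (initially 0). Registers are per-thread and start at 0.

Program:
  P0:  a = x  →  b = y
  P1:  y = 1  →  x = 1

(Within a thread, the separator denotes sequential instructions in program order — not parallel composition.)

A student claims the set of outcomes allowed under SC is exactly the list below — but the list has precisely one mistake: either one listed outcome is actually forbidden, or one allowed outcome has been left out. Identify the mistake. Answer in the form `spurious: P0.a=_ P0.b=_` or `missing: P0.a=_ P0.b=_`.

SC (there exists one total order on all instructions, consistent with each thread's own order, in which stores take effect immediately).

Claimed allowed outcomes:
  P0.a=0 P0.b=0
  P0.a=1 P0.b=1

outcome vector order: (P0.a,P0.b)
under SC → 0/0; 0/1; 1/1
SC∖claimed = {0/1}

missing: P0.a=0 P0.b=1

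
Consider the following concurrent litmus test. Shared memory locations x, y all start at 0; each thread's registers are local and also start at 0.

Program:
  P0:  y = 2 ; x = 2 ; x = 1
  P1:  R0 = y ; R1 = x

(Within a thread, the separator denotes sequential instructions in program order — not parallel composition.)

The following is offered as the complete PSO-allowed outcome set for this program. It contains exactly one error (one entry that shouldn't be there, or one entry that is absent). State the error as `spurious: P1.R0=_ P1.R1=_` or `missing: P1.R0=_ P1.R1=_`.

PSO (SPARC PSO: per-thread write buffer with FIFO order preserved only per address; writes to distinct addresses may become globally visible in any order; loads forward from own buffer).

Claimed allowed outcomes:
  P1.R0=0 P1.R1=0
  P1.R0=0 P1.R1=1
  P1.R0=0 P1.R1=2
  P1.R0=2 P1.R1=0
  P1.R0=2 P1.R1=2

missing: P1.R0=2 P1.R1=1

outcome vector order: (P1.R0,P1.R1)
PSO (6): 00 01 02 20 21 22
PSO∖claimed = {21}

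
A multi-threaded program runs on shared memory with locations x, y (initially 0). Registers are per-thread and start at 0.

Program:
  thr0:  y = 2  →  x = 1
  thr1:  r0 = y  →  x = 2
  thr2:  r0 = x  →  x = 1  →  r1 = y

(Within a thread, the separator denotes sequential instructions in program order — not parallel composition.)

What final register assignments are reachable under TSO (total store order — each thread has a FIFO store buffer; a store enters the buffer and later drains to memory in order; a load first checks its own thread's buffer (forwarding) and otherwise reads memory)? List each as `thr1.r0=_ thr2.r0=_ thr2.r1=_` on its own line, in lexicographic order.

outcome vector order: (thr1.r0,thr2.r0,thr2.r1)
|TSO outcomes| = 9

thr1.r0=0 thr2.r0=0 thr2.r1=0
thr1.r0=0 thr2.r0=0 thr2.r1=2
thr1.r0=0 thr2.r0=1 thr2.r1=2
thr1.r0=0 thr2.r0=2 thr2.r1=0
thr1.r0=0 thr2.r0=2 thr2.r1=2
thr1.r0=2 thr2.r0=0 thr2.r1=0
thr1.r0=2 thr2.r0=0 thr2.r1=2
thr1.r0=2 thr2.r0=1 thr2.r1=2
thr1.r0=2 thr2.r0=2 thr2.r1=2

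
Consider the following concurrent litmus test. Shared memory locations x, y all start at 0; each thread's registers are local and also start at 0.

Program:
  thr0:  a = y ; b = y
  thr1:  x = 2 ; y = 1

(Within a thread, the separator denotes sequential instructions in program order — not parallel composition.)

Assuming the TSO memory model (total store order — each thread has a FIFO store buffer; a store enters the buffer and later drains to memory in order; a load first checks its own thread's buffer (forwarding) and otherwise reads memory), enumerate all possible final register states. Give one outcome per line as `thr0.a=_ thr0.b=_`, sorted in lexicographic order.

thr0.a=0 thr0.b=0
thr0.a=0 thr0.b=1
thr0.a=1 thr0.b=1

outcome vector order: (thr0.a,thr0.b)
|TSO outcomes| = 3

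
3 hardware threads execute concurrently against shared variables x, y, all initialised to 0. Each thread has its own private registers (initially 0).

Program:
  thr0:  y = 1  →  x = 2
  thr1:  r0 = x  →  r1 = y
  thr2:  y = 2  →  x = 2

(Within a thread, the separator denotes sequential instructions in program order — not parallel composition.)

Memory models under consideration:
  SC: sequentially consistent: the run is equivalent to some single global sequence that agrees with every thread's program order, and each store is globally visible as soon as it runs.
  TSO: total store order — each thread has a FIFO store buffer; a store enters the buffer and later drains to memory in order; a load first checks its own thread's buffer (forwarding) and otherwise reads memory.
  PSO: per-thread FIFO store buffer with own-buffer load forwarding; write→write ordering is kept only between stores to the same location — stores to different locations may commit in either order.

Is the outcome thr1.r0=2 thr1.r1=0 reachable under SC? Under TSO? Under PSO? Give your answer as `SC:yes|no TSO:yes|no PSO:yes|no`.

SC:no TSO:no PSO:yes

outcome vector order: (thr1.r0,thr1.r1)
SC (5): 0/0; 0/1; 0/2; 2/1; 2/2
TSO (5): 0/0; 0/1; 0/2; 2/1; 2/2
PSO (6): 0/0; 0/1; 0/2; 2/0; 2/1; 2/2
target 2/0 ∈ {PSO}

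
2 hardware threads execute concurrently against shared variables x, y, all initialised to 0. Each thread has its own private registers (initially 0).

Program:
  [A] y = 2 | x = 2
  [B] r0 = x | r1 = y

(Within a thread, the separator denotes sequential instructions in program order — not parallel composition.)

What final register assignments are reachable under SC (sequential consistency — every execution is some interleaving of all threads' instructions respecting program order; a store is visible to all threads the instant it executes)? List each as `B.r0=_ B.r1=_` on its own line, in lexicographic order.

B.r0=0 B.r1=0
B.r0=0 B.r1=2
B.r0=2 B.r1=2

outcome vector order: (B.r0,B.r1)
|SC outcomes| = 3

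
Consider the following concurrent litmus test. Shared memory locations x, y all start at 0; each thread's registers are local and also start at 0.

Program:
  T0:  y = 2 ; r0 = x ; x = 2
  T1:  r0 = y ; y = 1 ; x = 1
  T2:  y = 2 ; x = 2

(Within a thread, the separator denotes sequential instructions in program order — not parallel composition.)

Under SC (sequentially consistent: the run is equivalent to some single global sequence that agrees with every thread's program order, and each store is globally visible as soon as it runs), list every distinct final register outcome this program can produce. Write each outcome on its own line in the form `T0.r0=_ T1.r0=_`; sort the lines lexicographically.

T0.r0=0 T1.r0=0
T0.r0=0 T1.r0=2
T0.r0=1 T1.r0=0
T0.r0=1 T1.r0=2
T0.r0=2 T1.r0=0
T0.r0=2 T1.r0=2

outcome vector order: (T0.r0,T1.r0)
|SC outcomes| = 6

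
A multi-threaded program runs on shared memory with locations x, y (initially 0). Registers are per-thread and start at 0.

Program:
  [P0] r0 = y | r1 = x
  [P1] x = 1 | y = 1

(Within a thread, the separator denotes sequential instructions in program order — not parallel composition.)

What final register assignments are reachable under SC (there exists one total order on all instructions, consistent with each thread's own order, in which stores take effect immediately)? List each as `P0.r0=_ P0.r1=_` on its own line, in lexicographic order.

outcome vector order: (P0.r0,P0.r1)
|SC outcomes| = 3

P0.r0=0 P0.r1=0
P0.r0=0 P0.r1=1
P0.r0=1 P0.r1=1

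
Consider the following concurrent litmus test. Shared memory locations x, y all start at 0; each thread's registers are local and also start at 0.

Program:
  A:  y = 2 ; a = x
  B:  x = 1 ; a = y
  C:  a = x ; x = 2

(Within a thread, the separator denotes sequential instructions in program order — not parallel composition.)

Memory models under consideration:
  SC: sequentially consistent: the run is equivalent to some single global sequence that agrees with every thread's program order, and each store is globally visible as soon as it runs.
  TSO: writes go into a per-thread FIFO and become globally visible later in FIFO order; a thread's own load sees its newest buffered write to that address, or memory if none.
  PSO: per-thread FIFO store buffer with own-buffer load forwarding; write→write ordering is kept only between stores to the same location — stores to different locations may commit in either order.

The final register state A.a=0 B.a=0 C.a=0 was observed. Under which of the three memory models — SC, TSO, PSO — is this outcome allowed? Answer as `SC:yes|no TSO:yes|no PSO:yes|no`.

SC:no TSO:yes PSO:yes

outcome vector order: (A.a,B.a,C.a)
SC (10): 020 021 100 101 120 121 200 201 220 221
TSO (12): 000 001 020 021 100 101 120 121 200 201 220 221
PSO (12): 000 001 020 021 100 101 120 121 200 201 220 221
target 000 ∈ {TSO,PSO}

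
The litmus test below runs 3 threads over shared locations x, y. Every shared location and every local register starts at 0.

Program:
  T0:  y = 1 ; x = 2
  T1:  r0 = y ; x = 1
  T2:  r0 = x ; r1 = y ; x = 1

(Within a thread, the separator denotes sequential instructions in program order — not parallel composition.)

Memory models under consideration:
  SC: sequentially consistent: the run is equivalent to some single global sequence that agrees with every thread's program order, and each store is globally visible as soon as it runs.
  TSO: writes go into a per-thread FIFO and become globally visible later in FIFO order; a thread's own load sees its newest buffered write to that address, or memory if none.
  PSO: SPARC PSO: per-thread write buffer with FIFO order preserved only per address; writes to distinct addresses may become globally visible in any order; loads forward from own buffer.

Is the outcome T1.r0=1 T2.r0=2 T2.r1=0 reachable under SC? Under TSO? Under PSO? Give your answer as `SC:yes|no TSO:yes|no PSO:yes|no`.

outcome vector order: (T1.r0,T2.r0,T2.r1)
SC (9): (0,0,0); (0,0,1); (0,1,0); (0,1,1); (0,2,1); (1,0,0); (1,0,1); (1,1,1); (1,2,1)
TSO (9): (0,0,0); (0,0,1); (0,1,0); (0,1,1); (0,2,1); (1,0,0); (1,0,1); (1,1,1); (1,2,1)
PSO (11): (0,0,0); (0,0,1); (0,1,0); (0,1,1); (0,2,0); (0,2,1); (1,0,0); (1,0,1); (1,1,1); (1,2,0); (1,2,1)
target (1,2,0) ∈ {PSO}

SC:no TSO:no PSO:yes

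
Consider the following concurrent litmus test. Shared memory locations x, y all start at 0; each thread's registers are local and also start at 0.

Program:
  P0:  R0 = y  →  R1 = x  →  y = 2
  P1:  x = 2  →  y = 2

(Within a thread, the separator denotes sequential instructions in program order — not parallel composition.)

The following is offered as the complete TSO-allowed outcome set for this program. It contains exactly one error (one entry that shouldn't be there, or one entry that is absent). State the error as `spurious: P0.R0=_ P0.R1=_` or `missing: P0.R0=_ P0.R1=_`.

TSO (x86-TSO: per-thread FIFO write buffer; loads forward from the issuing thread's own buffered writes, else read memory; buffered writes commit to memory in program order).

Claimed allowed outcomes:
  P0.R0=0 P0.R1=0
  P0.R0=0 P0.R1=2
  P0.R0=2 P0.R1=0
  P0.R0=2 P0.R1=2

spurious: P0.R0=2 P0.R1=0

outcome vector order: (P0.R0,P0.R1)
TSO: 3 outcomes — {(0,0) (0,2) (2,2)}
claimed∖TSO = {(2,0)}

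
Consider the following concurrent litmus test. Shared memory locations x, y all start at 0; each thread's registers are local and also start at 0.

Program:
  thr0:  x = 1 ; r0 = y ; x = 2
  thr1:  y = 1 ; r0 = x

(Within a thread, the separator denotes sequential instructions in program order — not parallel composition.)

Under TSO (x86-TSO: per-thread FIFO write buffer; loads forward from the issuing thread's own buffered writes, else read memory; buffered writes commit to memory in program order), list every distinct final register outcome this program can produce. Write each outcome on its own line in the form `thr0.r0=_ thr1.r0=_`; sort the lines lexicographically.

outcome vector order: (thr0.r0,thr1.r0)
|TSO outcomes| = 6

thr0.r0=0 thr1.r0=0
thr0.r0=0 thr1.r0=1
thr0.r0=0 thr1.r0=2
thr0.r0=1 thr1.r0=0
thr0.r0=1 thr1.r0=1
thr0.r0=1 thr1.r0=2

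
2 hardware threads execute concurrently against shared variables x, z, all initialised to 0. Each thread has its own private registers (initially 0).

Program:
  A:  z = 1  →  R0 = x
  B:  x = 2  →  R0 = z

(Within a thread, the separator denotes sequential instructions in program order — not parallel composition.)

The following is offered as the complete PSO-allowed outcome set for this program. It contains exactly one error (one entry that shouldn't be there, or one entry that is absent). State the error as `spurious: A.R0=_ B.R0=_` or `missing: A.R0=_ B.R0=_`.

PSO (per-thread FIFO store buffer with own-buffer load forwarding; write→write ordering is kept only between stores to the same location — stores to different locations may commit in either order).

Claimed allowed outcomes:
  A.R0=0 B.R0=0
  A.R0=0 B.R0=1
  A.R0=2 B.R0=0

missing: A.R0=2 B.R0=1

outcome vector order: (A.R0,B.R0)
under PSO → 00; 01; 20; 21
PSO∖claimed = {21}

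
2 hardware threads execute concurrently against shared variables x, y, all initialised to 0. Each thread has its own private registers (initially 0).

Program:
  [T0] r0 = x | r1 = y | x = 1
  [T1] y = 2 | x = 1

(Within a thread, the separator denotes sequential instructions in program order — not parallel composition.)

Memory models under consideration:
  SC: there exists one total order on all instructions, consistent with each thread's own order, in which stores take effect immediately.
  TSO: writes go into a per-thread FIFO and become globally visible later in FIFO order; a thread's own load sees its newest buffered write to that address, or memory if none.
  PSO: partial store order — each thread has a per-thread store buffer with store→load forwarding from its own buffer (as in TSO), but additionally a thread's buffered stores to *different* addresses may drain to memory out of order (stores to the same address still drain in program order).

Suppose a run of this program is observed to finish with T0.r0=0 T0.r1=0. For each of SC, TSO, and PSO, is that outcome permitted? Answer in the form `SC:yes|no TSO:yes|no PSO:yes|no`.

outcome vector order: (T0.r0,T0.r1)
under SC → 00, 02, 12
under TSO → 00, 02, 12
under PSO → 00, 02, 10, 12
target 00 ∈ {SC,TSO,PSO}

SC:yes TSO:yes PSO:yes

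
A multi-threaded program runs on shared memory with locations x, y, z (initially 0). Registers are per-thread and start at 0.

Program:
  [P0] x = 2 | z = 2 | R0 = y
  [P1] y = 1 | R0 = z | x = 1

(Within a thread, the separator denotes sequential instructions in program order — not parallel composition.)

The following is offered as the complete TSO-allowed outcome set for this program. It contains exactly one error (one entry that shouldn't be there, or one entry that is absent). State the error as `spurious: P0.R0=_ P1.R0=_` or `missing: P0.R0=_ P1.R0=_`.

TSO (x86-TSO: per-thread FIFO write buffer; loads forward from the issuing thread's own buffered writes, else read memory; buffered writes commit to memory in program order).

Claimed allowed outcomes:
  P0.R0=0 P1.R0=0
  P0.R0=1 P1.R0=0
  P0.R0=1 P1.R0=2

outcome vector order: (P0.R0,P1.R0)
under TSO → 0/0; 0/2; 1/0; 1/2
TSO∖claimed = {0/2}

missing: P0.R0=0 P1.R0=2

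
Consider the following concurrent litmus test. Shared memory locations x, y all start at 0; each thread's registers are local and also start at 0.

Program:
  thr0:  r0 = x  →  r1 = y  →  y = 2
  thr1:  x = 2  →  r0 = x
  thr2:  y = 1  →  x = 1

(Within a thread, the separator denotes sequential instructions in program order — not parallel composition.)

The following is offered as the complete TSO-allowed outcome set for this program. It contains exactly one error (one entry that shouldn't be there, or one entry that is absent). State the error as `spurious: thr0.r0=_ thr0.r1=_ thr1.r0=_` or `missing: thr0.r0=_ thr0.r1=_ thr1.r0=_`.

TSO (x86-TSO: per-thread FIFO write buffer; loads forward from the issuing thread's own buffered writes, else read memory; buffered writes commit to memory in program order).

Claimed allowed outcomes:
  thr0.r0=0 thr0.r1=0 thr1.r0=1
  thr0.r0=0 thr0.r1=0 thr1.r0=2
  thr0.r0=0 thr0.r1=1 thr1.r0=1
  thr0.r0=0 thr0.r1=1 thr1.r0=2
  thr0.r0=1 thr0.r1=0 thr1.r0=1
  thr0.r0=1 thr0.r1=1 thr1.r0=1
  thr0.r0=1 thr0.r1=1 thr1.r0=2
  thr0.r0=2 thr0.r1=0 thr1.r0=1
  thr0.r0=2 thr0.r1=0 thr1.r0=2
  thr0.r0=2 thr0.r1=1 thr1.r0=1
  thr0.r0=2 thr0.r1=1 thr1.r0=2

outcome vector order: (thr0.r0,thr0.r1,thr1.r0)
TSO (10): <0 0 1> <0 0 2> <0 1 1> <0 1 2> <1 1 1> <1 1 2> <2 0 1> <2 0 2> <2 1 1> <2 1 2>
claimed∖TSO = {<1 0 1>}

spurious: thr0.r0=1 thr0.r1=0 thr1.r0=1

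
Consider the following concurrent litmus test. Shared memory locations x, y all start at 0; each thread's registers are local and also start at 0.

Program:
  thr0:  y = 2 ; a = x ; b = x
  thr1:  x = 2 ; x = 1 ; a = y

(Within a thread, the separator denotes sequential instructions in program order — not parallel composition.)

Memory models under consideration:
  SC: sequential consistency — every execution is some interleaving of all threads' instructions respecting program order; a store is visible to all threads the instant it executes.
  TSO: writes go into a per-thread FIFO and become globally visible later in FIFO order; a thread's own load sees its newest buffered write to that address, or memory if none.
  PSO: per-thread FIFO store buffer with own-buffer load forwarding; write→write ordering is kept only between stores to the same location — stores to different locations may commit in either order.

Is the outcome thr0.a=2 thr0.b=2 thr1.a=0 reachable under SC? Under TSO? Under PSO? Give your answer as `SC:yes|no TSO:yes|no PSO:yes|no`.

outcome vector order: (thr0.a,thr0.b,thr1.a)
[SC] allowed = {(0,0,2) (0,1,2) (0,2,2) (1,1,0) (1,1,2) (2,1,2) (2,2,2)}
[TSO] allowed = {(0,0,0) (0,0,2) (0,1,0) (0,1,2) (0,2,0) (0,2,2) (1,1,0) (1,1,2) (2,1,0) (2,1,2) (2,2,0) (2,2,2)}
[PSO] allowed = {(0,0,0) (0,0,2) (0,1,0) (0,1,2) (0,2,0) (0,2,2) (1,1,0) (1,1,2) (2,1,0) (2,1,2) (2,2,0) (2,2,2)}
target (2,2,0) ∈ {TSO,PSO}

SC:no TSO:yes PSO:yes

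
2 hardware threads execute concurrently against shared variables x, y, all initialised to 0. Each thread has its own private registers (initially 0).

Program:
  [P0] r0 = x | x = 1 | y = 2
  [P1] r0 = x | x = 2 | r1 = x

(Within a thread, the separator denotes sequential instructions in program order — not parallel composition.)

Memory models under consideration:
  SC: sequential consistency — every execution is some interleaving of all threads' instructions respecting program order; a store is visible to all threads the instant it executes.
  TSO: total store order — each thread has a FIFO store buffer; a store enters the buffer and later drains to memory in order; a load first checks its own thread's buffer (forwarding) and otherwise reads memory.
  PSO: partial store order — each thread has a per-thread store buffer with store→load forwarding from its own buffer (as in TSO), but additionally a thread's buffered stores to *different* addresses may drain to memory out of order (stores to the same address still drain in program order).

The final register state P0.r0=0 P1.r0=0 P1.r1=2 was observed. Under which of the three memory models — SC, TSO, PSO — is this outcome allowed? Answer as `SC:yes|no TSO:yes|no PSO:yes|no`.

outcome vector order: (P0.r0,P1.r0,P1.r1)
[SC] allowed = {<0 0 1> <0 0 2> <0 1 2> <2 0 1> <2 0 2>}
[TSO] allowed = {<0 0 1> <0 0 2> <0 1 2> <2 0 1> <2 0 2>}
[PSO] allowed = {<0 0 1> <0 0 2> <0 1 2> <2 0 1> <2 0 2>}
target <0 0 2> ∈ {SC,TSO,PSO}

SC:yes TSO:yes PSO:yes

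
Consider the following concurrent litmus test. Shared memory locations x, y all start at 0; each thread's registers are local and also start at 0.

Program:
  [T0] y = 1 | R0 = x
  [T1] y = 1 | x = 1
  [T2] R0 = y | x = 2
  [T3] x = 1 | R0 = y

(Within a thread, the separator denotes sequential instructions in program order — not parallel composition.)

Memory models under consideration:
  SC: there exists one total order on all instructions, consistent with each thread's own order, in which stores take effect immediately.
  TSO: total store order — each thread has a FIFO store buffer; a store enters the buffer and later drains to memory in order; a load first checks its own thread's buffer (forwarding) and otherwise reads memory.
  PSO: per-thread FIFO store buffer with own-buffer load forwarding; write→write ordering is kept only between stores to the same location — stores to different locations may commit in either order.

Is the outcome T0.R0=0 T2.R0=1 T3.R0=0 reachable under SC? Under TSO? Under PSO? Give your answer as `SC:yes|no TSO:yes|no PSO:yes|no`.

SC:no TSO:yes PSO:yes

outcome vector order: (T0.R0,T2.R0,T3.R0)
under SC → 001 011 100 101 110 111 200 201 210 211
under TSO → 000 001 010 011 100 101 110 111 200 201 210 211
under PSO → 000 001 010 011 100 101 110 111 200 201 210 211
target 010 ∈ {TSO,PSO}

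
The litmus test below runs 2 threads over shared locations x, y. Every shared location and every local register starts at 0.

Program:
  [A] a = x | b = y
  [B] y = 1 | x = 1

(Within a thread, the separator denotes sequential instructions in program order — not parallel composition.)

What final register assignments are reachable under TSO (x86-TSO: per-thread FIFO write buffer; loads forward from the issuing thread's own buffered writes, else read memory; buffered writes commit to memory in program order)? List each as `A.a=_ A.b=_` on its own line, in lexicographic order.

A.a=0 A.b=0
A.a=0 A.b=1
A.a=1 A.b=1

outcome vector order: (A.a,A.b)
|TSO outcomes| = 3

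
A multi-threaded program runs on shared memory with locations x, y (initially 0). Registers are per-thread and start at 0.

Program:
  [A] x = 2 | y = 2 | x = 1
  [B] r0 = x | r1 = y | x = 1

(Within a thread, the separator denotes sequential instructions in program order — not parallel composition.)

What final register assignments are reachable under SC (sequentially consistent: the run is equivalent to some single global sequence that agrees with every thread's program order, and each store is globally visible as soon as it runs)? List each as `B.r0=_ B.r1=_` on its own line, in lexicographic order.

B.r0=0 B.r1=0
B.r0=0 B.r1=2
B.r0=1 B.r1=2
B.r0=2 B.r1=0
B.r0=2 B.r1=2

outcome vector order: (B.r0,B.r1)
|SC outcomes| = 5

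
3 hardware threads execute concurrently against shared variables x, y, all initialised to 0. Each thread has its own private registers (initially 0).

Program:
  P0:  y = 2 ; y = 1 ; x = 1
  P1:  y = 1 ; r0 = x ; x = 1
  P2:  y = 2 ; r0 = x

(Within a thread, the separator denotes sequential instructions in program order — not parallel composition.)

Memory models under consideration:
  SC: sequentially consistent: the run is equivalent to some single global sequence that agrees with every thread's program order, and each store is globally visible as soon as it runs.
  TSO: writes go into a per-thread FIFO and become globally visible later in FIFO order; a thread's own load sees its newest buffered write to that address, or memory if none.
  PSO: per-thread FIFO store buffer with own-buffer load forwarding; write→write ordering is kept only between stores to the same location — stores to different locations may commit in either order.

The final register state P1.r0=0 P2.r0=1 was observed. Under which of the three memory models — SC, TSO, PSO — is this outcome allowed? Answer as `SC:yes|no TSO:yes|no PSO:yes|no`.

SC:yes TSO:yes PSO:yes

outcome vector order: (P1.r0,P2.r0)
[SC] allowed = {<0 0>; <0 1>; <1 0>; <1 1>}
[TSO] allowed = {<0 0>; <0 1>; <1 0>; <1 1>}
[PSO] allowed = {<0 0>; <0 1>; <1 0>; <1 1>}
target <0 1> ∈ {SC,TSO,PSO}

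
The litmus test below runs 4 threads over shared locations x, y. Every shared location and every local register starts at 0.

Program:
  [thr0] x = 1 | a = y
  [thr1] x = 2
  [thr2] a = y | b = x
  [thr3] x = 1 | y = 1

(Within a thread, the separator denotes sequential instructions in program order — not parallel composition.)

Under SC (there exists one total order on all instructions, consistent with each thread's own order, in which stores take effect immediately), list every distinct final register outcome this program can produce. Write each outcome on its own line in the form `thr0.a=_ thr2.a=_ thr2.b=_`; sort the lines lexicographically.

thr0.a=0 thr2.a=0 thr2.b=0
thr0.a=0 thr2.a=0 thr2.b=1
thr0.a=0 thr2.a=0 thr2.b=2
thr0.a=0 thr2.a=1 thr2.b=1
thr0.a=0 thr2.a=1 thr2.b=2
thr0.a=1 thr2.a=0 thr2.b=0
thr0.a=1 thr2.a=0 thr2.b=1
thr0.a=1 thr2.a=0 thr2.b=2
thr0.a=1 thr2.a=1 thr2.b=1
thr0.a=1 thr2.a=1 thr2.b=2

outcome vector order: (thr0.a,thr2.a,thr2.b)
|SC outcomes| = 10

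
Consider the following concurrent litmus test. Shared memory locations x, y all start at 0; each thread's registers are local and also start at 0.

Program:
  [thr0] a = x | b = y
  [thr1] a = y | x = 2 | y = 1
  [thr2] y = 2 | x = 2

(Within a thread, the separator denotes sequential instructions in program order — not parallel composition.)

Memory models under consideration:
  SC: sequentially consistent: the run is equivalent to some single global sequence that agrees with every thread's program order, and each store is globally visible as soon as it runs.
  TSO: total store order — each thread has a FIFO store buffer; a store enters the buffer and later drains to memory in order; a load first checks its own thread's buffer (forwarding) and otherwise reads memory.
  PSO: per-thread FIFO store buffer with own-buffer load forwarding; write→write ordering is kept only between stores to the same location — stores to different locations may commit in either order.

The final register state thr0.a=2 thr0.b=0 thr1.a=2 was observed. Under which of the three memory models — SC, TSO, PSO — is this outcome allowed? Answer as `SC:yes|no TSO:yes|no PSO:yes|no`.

SC:no TSO:no PSO:yes

outcome vector order: (thr0.a,thr0.b,thr1.a)
SC: 11 outcomes — {<0 0 0> <0 0 2> <0 1 0> <0 1 2> <0 2 0> <0 2 2> <2 0 0> <2 1 0> <2 1 2> <2 2 0> <2 2 2>}
TSO: 11 outcomes — {<0 0 0> <0 0 2> <0 1 0> <0 1 2> <0 2 0> <0 2 2> <2 0 0> <2 1 0> <2 1 2> <2 2 0> <2 2 2>}
PSO: 12 outcomes — {<0 0 0> <0 0 2> <0 1 0> <0 1 2> <0 2 0> <0 2 2> <2 0 0> <2 0 2> <2 1 0> <2 1 2> <2 2 0> <2 2 2>}
target <2 0 2> ∈ {PSO}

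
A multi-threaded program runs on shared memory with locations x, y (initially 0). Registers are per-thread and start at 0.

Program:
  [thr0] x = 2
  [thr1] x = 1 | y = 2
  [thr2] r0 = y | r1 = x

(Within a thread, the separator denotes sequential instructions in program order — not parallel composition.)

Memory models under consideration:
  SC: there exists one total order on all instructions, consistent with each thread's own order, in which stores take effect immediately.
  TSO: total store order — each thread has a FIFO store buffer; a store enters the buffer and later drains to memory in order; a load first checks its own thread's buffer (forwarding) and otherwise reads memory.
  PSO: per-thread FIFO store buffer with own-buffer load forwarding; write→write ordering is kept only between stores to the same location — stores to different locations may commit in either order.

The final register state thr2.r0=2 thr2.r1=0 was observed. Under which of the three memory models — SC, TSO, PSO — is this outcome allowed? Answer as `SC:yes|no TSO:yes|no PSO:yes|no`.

SC:no TSO:no PSO:yes

outcome vector order: (thr2.r0,thr2.r1)
under SC → 00 01 02 21 22
under TSO → 00 01 02 21 22
under PSO → 00 01 02 20 21 22
target 20 ∈ {PSO}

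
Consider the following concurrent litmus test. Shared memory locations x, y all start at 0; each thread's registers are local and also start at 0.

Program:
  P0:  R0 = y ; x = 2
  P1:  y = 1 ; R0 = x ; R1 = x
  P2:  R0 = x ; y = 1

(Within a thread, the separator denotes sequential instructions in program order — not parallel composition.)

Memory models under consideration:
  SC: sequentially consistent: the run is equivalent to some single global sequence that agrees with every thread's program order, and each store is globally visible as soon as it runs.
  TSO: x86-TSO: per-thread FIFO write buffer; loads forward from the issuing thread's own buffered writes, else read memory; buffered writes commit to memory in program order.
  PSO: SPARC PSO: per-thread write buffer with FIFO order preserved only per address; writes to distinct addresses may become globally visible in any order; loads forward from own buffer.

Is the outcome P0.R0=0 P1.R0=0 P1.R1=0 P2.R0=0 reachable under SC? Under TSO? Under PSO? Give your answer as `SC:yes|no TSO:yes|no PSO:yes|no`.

SC:yes TSO:yes PSO:yes

outcome vector order: (P0.R0,P1.R0,P1.R1,P2.R0)
under SC → 0000, 0002, 0020, 0022, 0220, 0222, 1000, 1002, 1020, 1022, 1220, 1222
under TSO → 0000, 0002, 0020, 0022, 0220, 0222, 1000, 1002, 1020, 1022, 1220, 1222
under PSO → 0000, 0002, 0020, 0022, 0220, 0222, 1000, 1002, 1020, 1022, 1220, 1222
target 0000 ∈ {SC,TSO,PSO}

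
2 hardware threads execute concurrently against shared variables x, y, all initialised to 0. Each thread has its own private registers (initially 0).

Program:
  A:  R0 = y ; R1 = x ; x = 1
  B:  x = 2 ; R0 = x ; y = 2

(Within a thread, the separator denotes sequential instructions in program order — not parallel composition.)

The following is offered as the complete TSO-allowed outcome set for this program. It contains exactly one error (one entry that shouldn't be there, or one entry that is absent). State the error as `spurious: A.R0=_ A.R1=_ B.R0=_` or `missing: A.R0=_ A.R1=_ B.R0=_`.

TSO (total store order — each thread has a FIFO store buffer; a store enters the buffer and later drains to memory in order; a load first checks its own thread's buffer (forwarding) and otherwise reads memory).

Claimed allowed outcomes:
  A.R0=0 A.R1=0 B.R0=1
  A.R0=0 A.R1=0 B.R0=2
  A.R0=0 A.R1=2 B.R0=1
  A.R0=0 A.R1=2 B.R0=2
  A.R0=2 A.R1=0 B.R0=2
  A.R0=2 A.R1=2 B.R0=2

outcome vector order: (A.R0,A.R1,B.R0)
TSO: 5 outcomes — {(0,0,1); (0,0,2); (0,2,1); (0,2,2); (2,2,2)}
claimed∖TSO = {(2,0,2)}

spurious: A.R0=2 A.R1=0 B.R0=2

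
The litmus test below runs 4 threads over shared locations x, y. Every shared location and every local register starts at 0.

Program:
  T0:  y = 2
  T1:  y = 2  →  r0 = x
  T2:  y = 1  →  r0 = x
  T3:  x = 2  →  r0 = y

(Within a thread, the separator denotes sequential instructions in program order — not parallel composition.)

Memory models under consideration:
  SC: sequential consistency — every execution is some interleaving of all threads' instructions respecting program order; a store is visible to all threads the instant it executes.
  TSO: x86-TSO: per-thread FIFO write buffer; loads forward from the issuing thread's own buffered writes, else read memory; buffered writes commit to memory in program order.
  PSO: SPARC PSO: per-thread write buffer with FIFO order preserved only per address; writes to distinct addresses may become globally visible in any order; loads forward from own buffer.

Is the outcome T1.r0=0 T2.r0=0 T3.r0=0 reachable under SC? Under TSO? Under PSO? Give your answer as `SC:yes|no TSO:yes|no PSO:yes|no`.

outcome vector order: (T1.r0,T2.r0,T3.r0)
under SC → (0,0,1); (0,0,2); (0,2,1); (0,2,2); (2,0,1); (2,0,2); (2,2,0); (2,2,1); (2,2,2)
under TSO → (0,0,0); (0,0,1); (0,0,2); (0,2,0); (0,2,1); (0,2,2); (2,0,0); (2,0,1); (2,0,2); (2,2,0); (2,2,1); (2,2,2)
under PSO → (0,0,0); (0,0,1); (0,0,2); (0,2,0); (0,2,1); (0,2,2); (2,0,0); (2,0,1); (2,0,2); (2,2,0); (2,2,1); (2,2,2)
target (0,0,0) ∈ {TSO,PSO}

SC:no TSO:yes PSO:yes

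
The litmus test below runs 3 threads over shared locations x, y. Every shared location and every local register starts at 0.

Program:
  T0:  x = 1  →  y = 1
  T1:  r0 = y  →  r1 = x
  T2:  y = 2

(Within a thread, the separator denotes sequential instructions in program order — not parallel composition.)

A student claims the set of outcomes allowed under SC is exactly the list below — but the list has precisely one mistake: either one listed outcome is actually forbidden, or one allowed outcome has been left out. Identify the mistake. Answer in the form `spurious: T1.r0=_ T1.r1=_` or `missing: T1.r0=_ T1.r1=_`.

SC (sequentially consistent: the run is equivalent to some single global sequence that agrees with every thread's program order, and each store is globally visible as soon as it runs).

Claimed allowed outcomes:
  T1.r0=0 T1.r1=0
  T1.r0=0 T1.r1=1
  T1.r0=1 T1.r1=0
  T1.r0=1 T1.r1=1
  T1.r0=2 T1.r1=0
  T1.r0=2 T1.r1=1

outcome vector order: (T1.r0,T1.r1)
SC (5): (0,0); (0,1); (1,1); (2,0); (2,1)
claimed∖SC = {(1,0)}

spurious: T1.r0=1 T1.r1=0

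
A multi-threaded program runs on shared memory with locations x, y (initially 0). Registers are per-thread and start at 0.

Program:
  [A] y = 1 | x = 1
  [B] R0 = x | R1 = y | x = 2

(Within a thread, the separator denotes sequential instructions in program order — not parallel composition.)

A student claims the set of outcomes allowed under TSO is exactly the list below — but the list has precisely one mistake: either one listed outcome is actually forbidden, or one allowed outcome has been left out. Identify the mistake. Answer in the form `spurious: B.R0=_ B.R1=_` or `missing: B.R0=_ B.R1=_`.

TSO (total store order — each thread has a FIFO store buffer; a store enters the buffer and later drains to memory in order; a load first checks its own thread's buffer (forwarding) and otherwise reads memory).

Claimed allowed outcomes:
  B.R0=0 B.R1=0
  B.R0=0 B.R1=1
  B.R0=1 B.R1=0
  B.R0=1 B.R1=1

outcome vector order: (B.R0,B.R1)
[TSO] allowed = {<0 0>, <0 1>, <1 1>}
claimed∖TSO = {<1 0>}

spurious: B.R0=1 B.R1=0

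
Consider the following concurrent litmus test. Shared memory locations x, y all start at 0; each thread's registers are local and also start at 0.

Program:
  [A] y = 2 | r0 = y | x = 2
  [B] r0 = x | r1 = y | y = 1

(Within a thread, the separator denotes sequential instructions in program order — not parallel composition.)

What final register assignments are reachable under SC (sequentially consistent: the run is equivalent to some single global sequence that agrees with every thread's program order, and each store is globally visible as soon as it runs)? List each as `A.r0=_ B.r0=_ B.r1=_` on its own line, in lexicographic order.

outcome vector order: (A.r0,B.r0,B.r1)
|SC outcomes| = 5

A.r0=1 B.r0=0 B.r1=0
A.r0=1 B.r0=0 B.r1=2
A.r0=2 B.r0=0 B.r1=0
A.r0=2 B.r0=0 B.r1=2
A.r0=2 B.r0=2 B.r1=2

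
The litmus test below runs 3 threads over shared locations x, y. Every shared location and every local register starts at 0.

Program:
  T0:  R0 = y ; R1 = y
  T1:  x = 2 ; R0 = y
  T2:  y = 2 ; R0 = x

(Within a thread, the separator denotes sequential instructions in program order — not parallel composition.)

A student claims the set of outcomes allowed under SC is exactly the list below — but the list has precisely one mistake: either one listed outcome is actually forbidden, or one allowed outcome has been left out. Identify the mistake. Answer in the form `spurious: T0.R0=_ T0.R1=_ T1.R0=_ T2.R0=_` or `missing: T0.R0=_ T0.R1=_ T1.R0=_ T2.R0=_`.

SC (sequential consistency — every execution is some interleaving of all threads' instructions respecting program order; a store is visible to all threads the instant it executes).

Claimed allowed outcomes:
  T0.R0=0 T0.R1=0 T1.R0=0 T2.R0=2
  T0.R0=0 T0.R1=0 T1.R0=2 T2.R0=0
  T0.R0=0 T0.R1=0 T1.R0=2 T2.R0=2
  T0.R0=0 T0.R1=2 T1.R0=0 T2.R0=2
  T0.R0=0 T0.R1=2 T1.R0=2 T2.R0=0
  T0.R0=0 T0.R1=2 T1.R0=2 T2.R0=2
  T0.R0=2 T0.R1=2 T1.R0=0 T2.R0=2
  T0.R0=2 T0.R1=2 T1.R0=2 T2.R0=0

missing: T0.R0=2 T0.R1=2 T1.R0=2 T2.R0=2

outcome vector order: (T0.R0,T0.R1,T1.R0,T2.R0)
SC (9): <0 0 0 2>, <0 0 2 0>, <0 0 2 2>, <0 2 0 2>, <0 2 2 0>, <0 2 2 2>, <2 2 0 2>, <2 2 2 0>, <2 2 2 2>
SC∖claimed = {<2 2 2 2>}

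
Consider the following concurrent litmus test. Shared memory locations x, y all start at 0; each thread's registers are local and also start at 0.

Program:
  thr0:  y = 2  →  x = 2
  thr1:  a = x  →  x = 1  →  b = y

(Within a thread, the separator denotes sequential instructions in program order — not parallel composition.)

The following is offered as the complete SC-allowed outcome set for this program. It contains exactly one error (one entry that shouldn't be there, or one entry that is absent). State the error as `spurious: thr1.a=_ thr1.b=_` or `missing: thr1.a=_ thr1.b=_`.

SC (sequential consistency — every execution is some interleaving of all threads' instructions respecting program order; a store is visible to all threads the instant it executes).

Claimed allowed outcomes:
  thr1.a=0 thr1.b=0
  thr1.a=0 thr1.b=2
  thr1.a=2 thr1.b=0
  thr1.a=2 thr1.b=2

outcome vector order: (thr1.a,thr1.b)
under SC → (0,0); (0,2); (2,2)
claimed∖SC = {(2,0)}

spurious: thr1.a=2 thr1.b=0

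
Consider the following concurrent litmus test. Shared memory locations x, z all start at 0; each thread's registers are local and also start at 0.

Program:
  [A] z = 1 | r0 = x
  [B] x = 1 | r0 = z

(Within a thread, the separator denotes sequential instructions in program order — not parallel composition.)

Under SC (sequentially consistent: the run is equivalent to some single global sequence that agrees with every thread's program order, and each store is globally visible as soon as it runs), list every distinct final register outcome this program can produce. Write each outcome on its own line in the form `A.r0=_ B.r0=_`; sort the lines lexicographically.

outcome vector order: (A.r0,B.r0)
|SC outcomes| = 3

A.r0=0 B.r0=1
A.r0=1 B.r0=0
A.r0=1 B.r0=1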